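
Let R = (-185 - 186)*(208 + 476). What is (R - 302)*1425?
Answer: -362044050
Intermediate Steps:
R = -253764 (R = -371*684 = -253764)
(R - 302)*1425 = (-253764 - 302)*1425 = -254066*1425 = -362044050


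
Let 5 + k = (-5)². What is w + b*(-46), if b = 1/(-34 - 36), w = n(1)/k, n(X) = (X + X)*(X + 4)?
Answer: 81/70 ≈ 1.1571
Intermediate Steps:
n(X) = 2*X*(4 + X) (n(X) = (2*X)*(4 + X) = 2*X*(4 + X))
k = 20 (k = -5 + (-5)² = -5 + 25 = 20)
w = ½ (w = (2*1*(4 + 1))/20 = (2*1*5)*(1/20) = 10*(1/20) = ½ ≈ 0.50000)
b = -1/70 (b = 1/(-70) = -1/70 ≈ -0.014286)
w + b*(-46) = ½ - 1/70*(-46) = ½ + 23/35 = 81/70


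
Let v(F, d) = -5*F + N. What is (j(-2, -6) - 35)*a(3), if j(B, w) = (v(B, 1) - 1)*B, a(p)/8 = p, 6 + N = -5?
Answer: -744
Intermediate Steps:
N = -11 (N = -6 - 5 = -11)
a(p) = 8*p
v(F, d) = -11 - 5*F (v(F, d) = -5*F - 11 = -11 - 5*F)
j(B, w) = B*(-12 - 5*B) (j(B, w) = ((-11 - 5*B) - 1)*B = (-12 - 5*B)*B = B*(-12 - 5*B))
(j(-2, -6) - 35)*a(3) = (-1*(-2)*(12 + 5*(-2)) - 35)*(8*3) = (-1*(-2)*(12 - 10) - 35)*24 = (-1*(-2)*2 - 35)*24 = (4 - 35)*24 = -31*24 = -744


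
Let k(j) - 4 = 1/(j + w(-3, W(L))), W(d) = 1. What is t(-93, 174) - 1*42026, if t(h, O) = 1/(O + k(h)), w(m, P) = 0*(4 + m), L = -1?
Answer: -695656285/16553 ≈ -42026.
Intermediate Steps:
w(m, P) = 0
k(j) = 4 + 1/j (k(j) = 4 + 1/(j + 0) = 4 + 1/j)
t(h, O) = 1/(4 + O + 1/h) (t(h, O) = 1/(O + (4 + 1/h)) = 1/(4 + O + 1/h))
t(-93, 174) - 1*42026 = -93/(1 + 4*(-93) + 174*(-93)) - 1*42026 = -93/(1 - 372 - 16182) - 42026 = -93/(-16553) - 42026 = -93*(-1/16553) - 42026 = 93/16553 - 42026 = -695656285/16553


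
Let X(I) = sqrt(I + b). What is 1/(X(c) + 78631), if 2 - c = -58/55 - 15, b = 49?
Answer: 4324705/340055875167 - 2*sqrt(50710)/340055875167 ≈ 1.2716e-5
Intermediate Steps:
c = 993/55 (c = 2 - (-58/55 - 15) = 2 - 1*(-883/55) = 2 + 883/55 = 993/55 ≈ 18.055)
X(I) = sqrt(49 + I) (X(I) = sqrt(I + 49) = sqrt(49 + I))
1/(X(c) + 78631) = 1/(sqrt(49 + 993/55) + 78631) = 1/(sqrt(3688/55) + 78631) = 1/(2*sqrt(50710)/55 + 78631) = 1/(78631 + 2*sqrt(50710)/55)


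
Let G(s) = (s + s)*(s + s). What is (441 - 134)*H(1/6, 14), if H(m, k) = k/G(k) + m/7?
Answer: 307/24 ≈ 12.792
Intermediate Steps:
G(s) = 4*s**2 (G(s) = (2*s)*(2*s) = 4*s**2)
H(m, k) = 1/(4*k) + m/7 (H(m, k) = k/((4*k**2)) + m/7 = k*(1/(4*k**2)) + m*(1/7) = 1/(4*k) + m/7)
(441 - 134)*H(1/6, 14) = (441 - 134)*((1/4)/14 + (1/7)/6) = 307*((1/4)*(1/14) + (1/7)*(1/6)) = 307*(1/56 + 1/42) = 307*(1/24) = 307/24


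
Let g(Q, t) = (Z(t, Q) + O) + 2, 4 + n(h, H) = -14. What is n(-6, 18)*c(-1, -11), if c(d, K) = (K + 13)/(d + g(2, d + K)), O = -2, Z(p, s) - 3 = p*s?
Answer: 18/11 ≈ 1.6364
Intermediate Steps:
Z(p, s) = 3 + p*s
n(h, H) = -18 (n(h, H) = -4 - 14 = -18)
g(Q, t) = 3 + Q*t (g(Q, t) = ((3 + t*Q) - 2) + 2 = ((3 + Q*t) - 2) + 2 = (1 + Q*t) + 2 = 3 + Q*t)
c(d, K) = (13 + K)/(3 + 2*K + 3*d) (c(d, K) = (K + 13)/(d + (3 + 2*(d + K))) = (13 + K)/(d + (3 + 2*(K + d))) = (13 + K)/(d + (3 + (2*K + 2*d))) = (13 + K)/(d + (3 + 2*K + 2*d)) = (13 + K)/(3 + 2*K + 3*d))
n(-6, 18)*c(-1, -11) = -18*(13 - 11)/(3 + 2*(-11) + 3*(-1)) = -18*2/(3 - 22 - 3) = -18*2/(-22) = -(-9)*2/11 = -18*(-1/11) = 18/11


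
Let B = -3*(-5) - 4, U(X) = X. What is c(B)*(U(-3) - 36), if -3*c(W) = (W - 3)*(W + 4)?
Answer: 1560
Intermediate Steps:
B = 11 (B = 15 - 4 = 11)
c(W) = -(-3 + W)*(4 + W)/3 (c(W) = -(W - 3)*(W + 4)/3 = -(-3 + W)*(4 + W)/3)
c(B)*(U(-3) - 36) = (4 - ⅓*11 - ⅓*11²)*(-3 - 36) = (4 - 11/3 - ⅓*121)*(-39) = (4 - 11/3 - 121/3)*(-39) = -40*(-39) = 1560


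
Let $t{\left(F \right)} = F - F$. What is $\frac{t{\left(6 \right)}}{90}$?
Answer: $0$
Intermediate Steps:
$t{\left(F \right)} = 0$
$\frac{t{\left(6 \right)}}{90} = \frac{1}{90} \cdot 0 = 0$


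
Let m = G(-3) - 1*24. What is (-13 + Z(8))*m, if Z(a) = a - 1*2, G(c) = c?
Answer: 189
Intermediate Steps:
m = -27 (m = -3 - 1*24 = -3 - 24 = -27)
Z(a) = -2 + a (Z(a) = a - 2 = -2 + a)
(-13 + Z(8))*m = (-13 + (-2 + 8))*(-27) = (-13 + 6)*(-27) = -7*(-27) = 189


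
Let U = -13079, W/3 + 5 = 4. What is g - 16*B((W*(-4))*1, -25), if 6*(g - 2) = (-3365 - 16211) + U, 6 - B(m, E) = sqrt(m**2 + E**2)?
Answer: -11073/2 + 16*sqrt(769) ≈ -5092.8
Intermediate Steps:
W = -3 (W = -15 + 3*4 = -15 + 12 = -3)
B(m, E) = 6 - sqrt(E**2 + m**2) (B(m, E) = 6 - sqrt(m**2 + E**2) = 6 - sqrt(E**2 + m**2))
g = -10881/2 (g = 2 + ((-3365 - 16211) - 13079)/6 = 2 + (-19576 - 13079)/6 = 2 + (1/6)*(-32655) = 2 - 10885/2 = -10881/2 ≈ -5440.5)
g - 16*B((W*(-4))*1, -25) = -10881/2 - 16*(6 - sqrt((-25)**2 + (-3*(-4)*1)**2)) = -10881/2 - 16*(6 - sqrt(625 + (12*1)**2)) = -10881/2 - 16*(6 - sqrt(625 + 12**2)) = -10881/2 - 16*(6 - sqrt(625 + 144)) = -10881/2 - 16*(6 - sqrt(769)) = -10881/2 - (96 - 16*sqrt(769)) = -10881/2 + (-96 + 16*sqrt(769)) = -11073/2 + 16*sqrt(769)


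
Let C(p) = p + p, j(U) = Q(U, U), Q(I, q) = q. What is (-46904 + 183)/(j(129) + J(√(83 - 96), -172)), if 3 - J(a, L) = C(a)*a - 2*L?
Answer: 46721/186 ≈ 251.19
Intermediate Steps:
j(U) = U
C(p) = 2*p
J(a, L) = 3 - 2*a² + 2*L (J(a, L) = 3 - ((2*a)*a - 2*L) = 3 - (2*a² - 2*L) = 3 - (-2*L + 2*a²) = 3 + (-2*a² + 2*L) = 3 - 2*a² + 2*L)
(-46904 + 183)/(j(129) + J(√(83 - 96), -172)) = (-46904 + 183)/(129 + (3 - 2*(√(83 - 96))² + 2*(-172))) = -46721/(129 + (3 - 2*(√(-13))² - 344)) = -46721/(129 + (3 - 2*(I*√13)² - 344)) = -46721/(129 + (3 - 2*(-13) - 344)) = -46721/(129 + (3 + 26 - 344)) = -46721/(129 - 315) = -46721/(-186) = -46721*(-1/186) = 46721/186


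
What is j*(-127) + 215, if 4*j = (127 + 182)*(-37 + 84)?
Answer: -1843561/4 ≈ -4.6089e+5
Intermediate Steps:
j = 14523/4 (j = ((127 + 182)*(-37 + 84))/4 = (309*47)/4 = (¼)*14523 = 14523/4 ≈ 3630.8)
j*(-127) + 215 = (14523/4)*(-127) + 215 = -1844421/4 + 215 = -1843561/4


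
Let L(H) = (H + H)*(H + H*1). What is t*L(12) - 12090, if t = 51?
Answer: 17286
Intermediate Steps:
L(H) = 4*H² (L(H) = (2*H)*(H + H) = (2*H)*(2*H) = 4*H²)
t*L(12) - 12090 = 51*(4*12²) - 12090 = 51*(4*144) - 12090 = 51*576 - 12090 = 29376 - 12090 = 17286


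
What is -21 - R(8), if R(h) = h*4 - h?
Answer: -45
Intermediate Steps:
R(h) = 3*h (R(h) = 4*h - h = 3*h)
-21 - R(8) = -21 - 3*8 = -21 - 1*24 = -21 - 24 = -45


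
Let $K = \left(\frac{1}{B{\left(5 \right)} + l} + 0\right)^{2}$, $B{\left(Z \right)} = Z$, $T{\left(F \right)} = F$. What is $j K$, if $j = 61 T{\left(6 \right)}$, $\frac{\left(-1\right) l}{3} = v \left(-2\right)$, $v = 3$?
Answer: $\frac{366}{529} \approx 0.69187$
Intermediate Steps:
$l = 18$ ($l = - 3 \cdot 3 \left(-2\right) = \left(-3\right) \left(-6\right) = 18$)
$j = 366$ ($j = 61 \cdot 6 = 366$)
$K = \frac{1}{529}$ ($K = \left(\frac{1}{5 + 18} + 0\right)^{2} = \left(\frac{1}{23} + 0\right)^{2} = \left(\frac{1}{23}\right)^{2} = \frac{1}{529} \approx 0.0018904$)
$j K = 366 \cdot \frac{1}{529} = \frac{366}{529}$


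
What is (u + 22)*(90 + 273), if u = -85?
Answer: -22869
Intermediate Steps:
(u + 22)*(90 + 273) = (-85 + 22)*(90 + 273) = -63*363 = -22869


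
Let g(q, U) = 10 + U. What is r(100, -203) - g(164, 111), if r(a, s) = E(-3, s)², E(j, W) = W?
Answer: 41088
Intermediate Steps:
r(a, s) = s²
r(100, -203) - g(164, 111) = (-203)² - (10 + 111) = 41209 - 1*121 = 41209 - 121 = 41088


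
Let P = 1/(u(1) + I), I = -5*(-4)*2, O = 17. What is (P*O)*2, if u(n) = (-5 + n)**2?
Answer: 17/28 ≈ 0.60714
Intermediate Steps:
I = 40 (I = 20*2 = 40)
P = 1/56 (P = 1/((-5 + 1)**2 + 40) = 1/((-4)**2 + 40) = 1/(16 + 40) = 1/56 ≈ 0.017857)
(P*O)*2 = ((1/56)*17)*2 = (17/56)*2 = 17/28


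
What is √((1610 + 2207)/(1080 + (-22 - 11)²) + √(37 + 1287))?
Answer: √(919897 + 1045458*√331)/723 ≈ 6.1763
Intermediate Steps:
√((1610 + 2207)/(1080 + (-22 - 11)²) + √(37 + 1287)) = √(3817/(1080 + (-33)²) + √1324) = √(3817/(1080 + 1089) + 2*√331) = √(3817/2169 + 2*√331)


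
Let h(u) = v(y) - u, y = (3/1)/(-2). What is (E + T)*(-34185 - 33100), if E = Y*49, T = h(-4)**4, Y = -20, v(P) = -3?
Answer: 65872015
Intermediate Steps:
y = -3/2 (y = (3*1)*(-1/2) = 3*(-1/2) = -3/2 ≈ -1.5000)
h(u) = -3 - u
T = 1 (T = (-3 - 1*(-4))**4 = (-3 + 4)**4 = 1**4 = 1)
E = -980 (E = -20*49 = -980)
(E + T)*(-34185 - 33100) = (-980 + 1)*(-34185 - 33100) = -979*(-67285) = 65872015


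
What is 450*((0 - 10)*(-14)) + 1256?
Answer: 64256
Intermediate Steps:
450*((0 - 10)*(-14)) + 1256 = 450*(-10*(-14)) + 1256 = 450*140 + 1256 = 63000 + 1256 = 64256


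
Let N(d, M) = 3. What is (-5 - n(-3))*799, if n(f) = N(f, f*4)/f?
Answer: -3196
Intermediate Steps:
n(f) = 3/f
(-5 - n(-3))*799 = (-5 - 3/(-3))*799 = (-5 - 3*(-1)/3)*799 = (-5 - 1*(-1))*799 = (-5 + 1)*799 = -4*799 = -3196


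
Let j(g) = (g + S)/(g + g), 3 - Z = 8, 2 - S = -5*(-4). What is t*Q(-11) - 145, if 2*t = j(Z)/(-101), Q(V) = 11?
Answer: -293153/2020 ≈ -145.13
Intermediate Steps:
S = -18 (S = 2 - (-5)*(-4) = 2 - 1*20 = 2 - 20 = -18)
Z = -5 (Z = 3 - 1*8 = 3 - 8 = -5)
j(g) = (-18 + g)/(2*g) (j(g) = (g - 18)/(g + g) = (-18 + g)/((2*g)) = (-18 + g)*(1/(2*g)) = (-18 + g)/(2*g))
t = -23/2020 (t = (((1/2)*(-18 - 5)/(-5))/(-101))/2 = (((1/2)*(-1/5)*(-23))*(-1/101))/2 = ((23/10)*(-1/101))/2 = (1/2)*(-23/1010) = -23/2020 ≈ -0.011386)
t*Q(-11) - 145 = -23/2020*11 - 145 = -253/2020 - 145 = -293153/2020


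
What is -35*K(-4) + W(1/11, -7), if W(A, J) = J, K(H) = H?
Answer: 133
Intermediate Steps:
-35*K(-4) + W(1/11, -7) = -35*(-4) - 7 = 140 - 7 = 133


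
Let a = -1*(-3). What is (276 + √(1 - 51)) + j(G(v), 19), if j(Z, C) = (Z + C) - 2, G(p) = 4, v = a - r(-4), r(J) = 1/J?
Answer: 297 + 5*I*√2 ≈ 297.0 + 7.0711*I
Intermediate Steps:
a = 3
v = 13/4 (v = 3 - 1/(-4) = 3 - 1*(-¼) = 3 + ¼ = 13/4 ≈ 3.2500)
j(Z, C) = -2 + C + Z (j(Z, C) = (C + Z) - 2 = -2 + C + Z)
(276 + √(1 - 51)) + j(G(v), 19) = (276 + √(1 - 51)) + (-2 + 19 + 4) = (276 + √(-50)) + 21 = (276 + 5*I*√2) + 21 = 297 + 5*I*√2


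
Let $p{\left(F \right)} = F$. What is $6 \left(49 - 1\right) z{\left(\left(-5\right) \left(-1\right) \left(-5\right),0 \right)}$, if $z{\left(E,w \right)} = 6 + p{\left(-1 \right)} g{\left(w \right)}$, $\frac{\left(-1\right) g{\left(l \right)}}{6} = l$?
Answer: $1728$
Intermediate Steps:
$g{\left(l \right)} = - 6 l$
$z{\left(E,w \right)} = 6 + 6 w$ ($z{\left(E,w \right)} = 6 - - 6 w = 6 + 6 w$)
$6 \left(49 - 1\right) z{\left(\left(-5\right) \left(-1\right) \left(-5\right),0 \right)} = 6 \left(49 - 1\right) \left(6 + 6 \cdot 0\right) = 6 \cdot 48 \left(6 + 0\right) = 288 \cdot 6 = 1728$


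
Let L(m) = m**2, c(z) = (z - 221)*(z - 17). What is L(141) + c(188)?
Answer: 14238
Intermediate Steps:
c(z) = (-221 + z)*(-17 + z)
L(141) + c(188) = 141**2 + (3757 + 188**2 - 238*188) = 19881 + (3757 + 35344 - 44744) = 19881 - 5643 = 14238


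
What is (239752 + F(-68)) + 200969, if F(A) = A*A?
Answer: 445345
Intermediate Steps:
F(A) = A**2
(239752 + F(-68)) + 200969 = (239752 + (-68)**2) + 200969 = (239752 + 4624) + 200969 = 244376 + 200969 = 445345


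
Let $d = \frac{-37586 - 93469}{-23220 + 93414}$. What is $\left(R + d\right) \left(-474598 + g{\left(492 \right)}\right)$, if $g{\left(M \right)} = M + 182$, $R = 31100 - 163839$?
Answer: $\frac{735973358168334}{11699} \approx 6.2909 \cdot 10^{10}$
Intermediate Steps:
$R = -132739$
$g{\left(M \right)} = 182 + M$
$d = - \frac{43685}{23398}$ ($d = - \frac{131055}{70194} = \left(-131055\right) \frac{1}{70194} = - \frac{43685}{23398} \approx -1.867$)
$\left(R + d\right) \left(-474598 + g{\left(492 \right)}\right) = \left(-132739 - \frac{43685}{23398}\right) \left(-474598 + \left(182 + 492\right)\right) = - \frac{3105870807 \left(-474598 + 674\right)}{23398} = \left(- \frac{3105870807}{23398}\right) \left(-473924\right) = \frac{735973358168334}{11699}$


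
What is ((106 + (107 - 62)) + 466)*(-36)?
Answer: -22212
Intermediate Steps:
((106 + (107 - 62)) + 466)*(-36) = ((106 + 45) + 466)*(-36) = (151 + 466)*(-36) = 617*(-36) = -22212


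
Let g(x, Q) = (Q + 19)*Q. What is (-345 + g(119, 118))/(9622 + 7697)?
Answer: 15821/17319 ≈ 0.91351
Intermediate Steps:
g(x, Q) = Q*(19 + Q) (g(x, Q) = (19 + Q)*Q = Q*(19 + Q))
(-345 + g(119, 118))/(9622 + 7697) = (-345 + 118*(19 + 118))/(9622 + 7697) = (-345 + 118*137)/17319 = (-345 + 16166)*(1/17319) = 15821*(1/17319) = 15821/17319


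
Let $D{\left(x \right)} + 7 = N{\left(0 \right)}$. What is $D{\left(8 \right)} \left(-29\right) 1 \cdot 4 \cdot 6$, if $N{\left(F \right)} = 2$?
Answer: $3480$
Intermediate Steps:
$D{\left(x \right)} = -5$ ($D{\left(x \right)} = -7 + 2 = -5$)
$D{\left(8 \right)} \left(-29\right) 1 \cdot 4 \cdot 6 = \left(-5\right) \left(-29\right) 1 \cdot 4 \cdot 6 = 145 \cdot 4 \cdot 6 = 145 \cdot 24 = 3480$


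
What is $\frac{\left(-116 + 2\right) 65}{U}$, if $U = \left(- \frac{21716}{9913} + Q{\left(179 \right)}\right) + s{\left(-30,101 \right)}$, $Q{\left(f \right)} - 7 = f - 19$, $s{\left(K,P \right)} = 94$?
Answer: $- \frac{73455330}{2565577} \approx -28.631$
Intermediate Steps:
$Q{\left(f \right)} = -12 + f$ ($Q{\left(f \right)} = 7 + \left(f - 19\right) = 7 + \left(-19 + f\right) = -12 + f$)
$U = \frac{2565577}{9913}$ ($U = \left(- \frac{21716}{9913} + \left(-12 + 179\right)\right) + 94 = \left(\left(-21716\right) \frac{1}{9913} + 167\right) + 94 = \left(- \frac{21716}{9913} + 167\right) + 94 = \frac{1633755}{9913} + 94 = \frac{2565577}{9913} \approx 258.81$)
$\frac{\left(-116 + 2\right) 65}{U} = \frac{\left(-116 + 2\right) 65}{\frac{2565577}{9913}} = \left(-114\right) 65 \cdot \frac{9913}{2565577} = \left(-7410\right) \frac{9913}{2565577} = - \frac{73455330}{2565577}$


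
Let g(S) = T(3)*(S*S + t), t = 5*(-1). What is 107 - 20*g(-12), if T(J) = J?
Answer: -8233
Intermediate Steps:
t = -5
g(S) = -15 + 3*S² (g(S) = 3*(S*S - 5) = 3*(S² - 5) = 3*(-5 + S²) = -15 + 3*S²)
107 - 20*g(-12) = 107 - 20*(-15 + 3*(-12)²) = 107 - 20*(-15 + 3*144) = 107 - 20*(-15 + 432) = 107 - 20*417 = 107 - 8340 = -8233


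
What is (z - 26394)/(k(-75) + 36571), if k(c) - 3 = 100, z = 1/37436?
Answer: -988085783/1372927864 ≈ -0.71969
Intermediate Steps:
z = 1/37436 ≈ 2.6712e-5
k(c) = 103 (k(c) = 3 + 100 = 103)
(z - 26394)/(k(-75) + 36571) = (1/37436 - 26394)/(103 + 36571) = -988085783/37436/36674 = -988085783/37436*1/36674 = -988085783/1372927864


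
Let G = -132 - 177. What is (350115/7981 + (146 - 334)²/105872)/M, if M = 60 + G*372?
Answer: -291792623/758408387997 ≈ -0.00038474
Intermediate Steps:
G = -309
M = -114888 (M = 60 - 309*372 = 60 - 114948 = -114888)
(350115/7981 + (146 - 334)²/105872)/M = (350115/7981 + (146 - 334)²/105872)/(-114888) = (350115*(1/7981) + (-188)²*(1/105872))*(-1/114888) = (350115/7981 + 35344*(1/105872))*(-1/114888) = (350115/7981 + 2209/6617)*(-1/114888) = (2334340984/52810277)*(-1/114888) = -291792623/758408387997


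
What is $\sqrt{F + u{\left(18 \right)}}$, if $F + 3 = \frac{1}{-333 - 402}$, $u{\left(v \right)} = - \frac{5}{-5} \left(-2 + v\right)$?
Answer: $\frac{\sqrt{143310}}{105} \approx 3.6054$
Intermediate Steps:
$u{\left(v \right)} = -2 + v$ ($u{\left(v \right)} = \left(-5\right) \left(- \frac{1}{5}\right) \left(-2 + v\right) = 1 \left(-2 + v\right) = -2 + v$)
$F = - \frac{2206}{735}$ ($F = -3 + \frac{1}{-333 - 402} = -3 + \frac{1}{-735} = -3 - \frac{1}{735} = - \frac{2206}{735} \approx -3.0014$)
$\sqrt{F + u{\left(18 \right)}} = \sqrt{- \frac{2206}{735} + \left(-2 + 18\right)} = \sqrt{- \frac{2206}{735} + 16} = \sqrt{\frac{9554}{735}} = \frac{\sqrt{143310}}{105}$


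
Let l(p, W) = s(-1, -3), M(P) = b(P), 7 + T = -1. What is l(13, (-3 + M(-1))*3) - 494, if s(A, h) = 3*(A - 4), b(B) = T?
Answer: -509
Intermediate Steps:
T = -8 (T = -7 - 1 = -8)
b(B) = -8
M(P) = -8
s(A, h) = -12 + 3*A (s(A, h) = 3*(-4 + A) = -12 + 3*A)
l(p, W) = -15 (l(p, W) = -12 + 3*(-1) = -12 - 3 = -15)
l(13, (-3 + M(-1))*3) - 494 = -15 - 494 = -509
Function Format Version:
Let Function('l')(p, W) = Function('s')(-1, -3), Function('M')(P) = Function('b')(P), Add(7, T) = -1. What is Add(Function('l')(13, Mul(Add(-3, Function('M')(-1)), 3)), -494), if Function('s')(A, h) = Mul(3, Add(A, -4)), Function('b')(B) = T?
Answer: -509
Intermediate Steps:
T = -8 (T = Add(-7, -1) = -8)
Function('b')(B) = -8
Function('M')(P) = -8
Function('s')(A, h) = Add(-12, Mul(3, A)) (Function('s')(A, h) = Mul(3, Add(-4, A)) = Add(-12, Mul(3, A)))
Function('l')(p, W) = -15 (Function('l')(p, W) = Add(-12, Mul(3, -1)) = Add(-12, -3) = -15)
Add(Function('l')(13, Mul(Add(-3, Function('M')(-1)), 3)), -494) = Add(-15, -494) = -509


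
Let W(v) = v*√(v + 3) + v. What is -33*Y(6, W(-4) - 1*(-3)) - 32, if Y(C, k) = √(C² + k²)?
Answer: -32 - 33*√(21 + 8*I) ≈ -185.85 - 28.313*I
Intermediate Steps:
W(v) = v + v*√(3 + v) (W(v) = v*√(3 + v) + v = v + v*√(3 + v))
-33*Y(6, W(-4) - 1*(-3)) - 32 = -33*√(6² + (-4*(1 + √(3 - 4)) - 1*(-3))²) - 32 = -33*√(36 + (-4*(1 + √(-1)) + 3)²) - 32 = -33*√(36 + (-4*(1 + I) + 3)²) - 32 = -33*√(36 + ((-4 - 4*I) + 3)²) - 32 = -33*√(36 + (-1 - 4*I)²) - 32 = -32 - 33*√(36 + (-1 - 4*I)²)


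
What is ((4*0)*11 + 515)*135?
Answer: 69525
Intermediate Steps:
((4*0)*11 + 515)*135 = (0*11 + 515)*135 = (0 + 515)*135 = 515*135 = 69525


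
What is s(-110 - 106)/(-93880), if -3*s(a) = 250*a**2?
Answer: 97200/2347 ≈ 41.415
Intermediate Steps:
s(a) = -250*a**2/3
s(-110 - 106)/(-93880) = -250*(-110 - 106)**2/3/(-93880) = -250/3*(-216)**2*(-1/93880) = -250/3*46656*(-1/93880) = -3888000*(-1/93880) = 97200/2347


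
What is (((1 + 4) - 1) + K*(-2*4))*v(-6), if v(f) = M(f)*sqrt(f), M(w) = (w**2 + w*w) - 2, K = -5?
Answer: 3080*I*sqrt(6) ≈ 7544.4*I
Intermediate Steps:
M(w) = -2 + 2*w**2 (M(w) = (w**2 + w**2) - 2 = 2*w**2 - 2 = -2 + 2*w**2)
v(f) = sqrt(f)*(-2 + 2*f**2) (v(f) = (-2 + 2*f**2)*sqrt(f) = sqrt(f)*(-2 + 2*f**2))
(((1 + 4) - 1) + K*(-2*4))*v(-6) = (((1 + 4) - 1) - (-10)*4)*(2*sqrt(-6)*(-1 + (-6)**2)) = ((5 - 1) - 5*(-8))*(2*(I*sqrt(6))*(-1 + 36)) = (4 + 40)*(2*(I*sqrt(6))*35) = 44*(70*I*sqrt(6)) = 3080*I*sqrt(6)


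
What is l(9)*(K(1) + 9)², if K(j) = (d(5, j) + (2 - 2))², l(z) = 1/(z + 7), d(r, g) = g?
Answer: 25/4 ≈ 6.2500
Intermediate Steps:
l(z) = 1/(7 + z)
K(j) = j² (K(j) = (j + (2 - 2))² = (j + 0)² = j²)
l(9)*(K(1) + 9)² = (1² + 9)²/(7 + 9) = (1 + 9)²/16 = (1/16)*10² = (1/16)*100 = 25/4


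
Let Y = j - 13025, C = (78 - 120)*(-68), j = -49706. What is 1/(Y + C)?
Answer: -1/59875 ≈ -1.6701e-5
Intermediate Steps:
C = 2856 (C = -42*(-68) = 2856)
Y = -62731 (Y = -49706 - 13025 = -62731)
1/(Y + C) = 1/(-62731 + 2856) = 1/(-59875) = -1/59875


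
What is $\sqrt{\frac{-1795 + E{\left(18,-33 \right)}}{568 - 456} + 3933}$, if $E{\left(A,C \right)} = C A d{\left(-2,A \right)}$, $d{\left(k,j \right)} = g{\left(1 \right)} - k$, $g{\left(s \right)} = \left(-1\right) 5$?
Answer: $\frac{\sqrt{3083381}}{28} \approx 62.713$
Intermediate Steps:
$g{\left(s \right)} = -5$
$d{\left(k,j \right)} = -5 - k$
$E{\left(A,C \right)} = - 3 A C$ ($E{\left(A,C \right)} = C A \left(-5 - -2\right) = A C \left(-5 + 2\right) = A C \left(-3\right) = - 3 A C$)
$\sqrt{\frac{-1795 + E{\left(18,-33 \right)}}{568 - 456} + 3933} = \sqrt{\frac{-1795 - 54 \left(-33\right)}{568 - 456} + 3933} = \sqrt{\frac{-1795 + 1782}{112} + 3933} = \sqrt{\left(-13\right) \frac{1}{112} + 3933} = \sqrt{- \frac{13}{112} + 3933} = \sqrt{\frac{440483}{112}} = \frac{\sqrt{3083381}}{28}$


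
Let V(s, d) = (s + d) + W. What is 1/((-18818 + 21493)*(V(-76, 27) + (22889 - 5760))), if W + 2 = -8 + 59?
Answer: 1/45820075 ≈ 2.1824e-8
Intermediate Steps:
W = 49 (W = -2 + (-8 + 59) = -2 + 51 = 49)
V(s, d) = 49 + d + s (V(s, d) = (s + d) + 49 = (d + s) + 49 = 49 + d + s)
1/((-18818 + 21493)*(V(-76, 27) + (22889 - 5760))) = 1/((-18818 + 21493)*((49 + 27 - 76) + (22889 - 5760))) = 1/(2675*(0 + 17129)) = 1/(2675*17129) = 1/45820075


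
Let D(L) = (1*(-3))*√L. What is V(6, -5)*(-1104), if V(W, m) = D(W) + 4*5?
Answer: -22080 + 3312*√6 ≈ -13967.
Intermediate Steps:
D(L) = -3*√L
V(W, m) = 20 - 3*√W (V(W, m) = -3*√W + 4*5 = -3*√W + 20 = 20 - 3*√W)
V(6, -5)*(-1104) = (20 - 3*√6)*(-1104) = -22080 + 3312*√6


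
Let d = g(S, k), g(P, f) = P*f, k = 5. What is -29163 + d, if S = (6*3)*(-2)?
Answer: -29343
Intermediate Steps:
S = -36 (S = 18*(-2) = -36)
d = -180 (d = -36*5 = -180)
-29163 + d = -29163 - 180 = -29343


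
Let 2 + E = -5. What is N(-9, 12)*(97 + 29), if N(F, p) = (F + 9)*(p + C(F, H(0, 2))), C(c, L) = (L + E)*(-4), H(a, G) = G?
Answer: 0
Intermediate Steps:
E = -7 (E = -2 - 5 = -7)
C(c, L) = 28 - 4*L (C(c, L) = (L - 7)*(-4) = (-7 + L)*(-4) = 28 - 4*L)
N(F, p) = (9 + F)*(20 + p) (N(F, p) = (F + 9)*(p + (28 - 4*2)) = (9 + F)*(p + (28 - 8)) = (9 + F)*(p + 20) = (9 + F)*(20 + p))
N(-9, 12)*(97 + 29) = (180 + 9*12 + 20*(-9) - 9*12)*(97 + 29) = (180 + 108 - 180 - 108)*126 = 0*126 = 0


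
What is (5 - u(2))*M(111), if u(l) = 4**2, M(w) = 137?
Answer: -1507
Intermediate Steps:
u(l) = 16
(5 - u(2))*M(111) = (5 - 1*16)*137 = (5 - 16)*137 = -11*137 = -1507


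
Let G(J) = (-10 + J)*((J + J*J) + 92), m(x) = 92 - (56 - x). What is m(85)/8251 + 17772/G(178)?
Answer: 66349807/3691134356 ≈ 0.017975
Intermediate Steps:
m(x) = 36 + x (m(x) = 92 + (-56 + x) = 36 + x)
G(J) = (-10 + J)*(92 + J + J²) (G(J) = (-10 + J)*((J + J²) + 92) = (-10 + J)*(92 + J + J²))
m(85)/8251 + 17772/G(178) = (36 + 85)/8251 + 17772/(-920 + 178³ - 9*178² + 82*178) = 121*(1/8251) + 17772/(-920 + 5639752 - 9*31684 + 14596) = 121/8251 + 17772/(-920 + 5639752 - 285156 + 14596) = 121/8251 + 17772/5368272 = 121/8251 + 17772*(1/5368272) = 121/8251 + 1481/447356 = 66349807/3691134356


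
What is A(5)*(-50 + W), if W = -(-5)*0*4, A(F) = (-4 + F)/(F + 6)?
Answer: -50/11 ≈ -4.5455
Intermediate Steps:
A(F) = (-4 + F)/(6 + F)
W = 0 (W = -5*0*4 = 0*4 = 0)
A(5)*(-50 + W) = ((-4 + 5)/(6 + 5))*(-50 + 0) = (1/11)*(-50) = -50/11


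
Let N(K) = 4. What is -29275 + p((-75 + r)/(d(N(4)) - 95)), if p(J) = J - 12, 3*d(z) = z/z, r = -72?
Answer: -8317067/284 ≈ -29285.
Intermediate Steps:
d(z) = ⅓ (d(z) = (z/z)/3 = (⅓)*1 = ⅓)
p(J) = -12 + J
-29275 + p((-75 + r)/(d(N(4)) - 95)) = -29275 + (-12 + (-75 - 72)/(⅓ - 95)) = -29275 + (-12 - 147/(-284/3)) = -29275 + (-12 - 147*(-3/284)) = -29275 + (-12 + 441/284) = -29275 - 2967/284 = -8317067/284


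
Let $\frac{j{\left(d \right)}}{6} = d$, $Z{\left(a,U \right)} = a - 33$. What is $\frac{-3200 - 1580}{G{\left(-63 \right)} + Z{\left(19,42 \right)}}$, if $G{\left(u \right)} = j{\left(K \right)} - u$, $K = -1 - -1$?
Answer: $- \frac{4780}{49} \approx -97.551$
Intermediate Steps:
$K = 0$ ($K = -1 + 1 = 0$)
$Z{\left(a,U \right)} = -33 + a$
$j{\left(d \right)} = 6 d$
$G{\left(u \right)} = - u$ ($G{\left(u \right)} = 6 \cdot 0 - u = 0 - u = - u$)
$\frac{-3200 - 1580}{G{\left(-63 \right)} + Z{\left(19,42 \right)}} = \frac{-3200 - 1580}{\left(-1\right) \left(-63\right) + \left(-33 + 19\right)} = - \frac{4780}{63 - 14} = - \frac{4780}{49}$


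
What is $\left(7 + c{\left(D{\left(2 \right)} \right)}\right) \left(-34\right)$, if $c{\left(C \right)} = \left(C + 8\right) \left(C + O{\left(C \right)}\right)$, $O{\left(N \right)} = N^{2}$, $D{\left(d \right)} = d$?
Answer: $-2278$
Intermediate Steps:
$c{\left(C \right)} = \left(8 + C\right) \left(C + C^{2}\right)$ ($c{\left(C \right)} = \left(C + 8\right) \left(C + C^{2}\right) = \left(8 + C\right) \left(C + C^{2}\right)$)
$\left(7 + c{\left(D{\left(2 \right)} \right)}\right) \left(-34\right) = \left(7 + 2 \left(8 + 2^{2} + 9 \cdot 2\right)\right) \left(-34\right) = \left(7 + 2 \left(8 + 4 + 18\right)\right) \left(-34\right) = \left(7 + 2 \cdot 30\right) \left(-34\right) = \left(7 + 60\right) \left(-34\right) = 67 \left(-34\right) = -2278$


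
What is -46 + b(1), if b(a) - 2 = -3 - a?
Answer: -48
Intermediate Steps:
b(a) = -1 - a (b(a) = 2 + (-3 - a) = -1 - a)
-46 + b(1) = -46 + (-1 - 1*1) = -46 + (-1 - 1) = -46 - 2 = -48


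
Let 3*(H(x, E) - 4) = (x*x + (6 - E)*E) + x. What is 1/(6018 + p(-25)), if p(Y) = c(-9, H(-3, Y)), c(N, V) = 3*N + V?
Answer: 3/17216 ≈ 0.00017426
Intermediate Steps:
H(x, E) = 4 + x/3 + x²/3 + E*(6 - E)/3 (H(x, E) = 4 + ((x*x + (6 - E)*E) + x)/3 = 4 + ((x² + E*(6 - E)) + x)/3 = 4 + (x + x² + E*(6 - E))/3 = 4 + (x/3 + x²/3 + E*(6 - E)/3) = 4 + x/3 + x²/3 + E*(6 - E)/3)
c(N, V) = V + 3*N
p(Y) = -21 + 2*Y - Y²/3 (p(Y) = (4 + 2*Y - Y²/3 + (⅓)*(-3) + (⅓)*(-3)²) + 3*(-9) = (4 + 2*Y - Y²/3 - 1 + (⅓)*9) - 27 = (4 + 2*Y - Y²/3 - 1 + 3) - 27 = (6 + 2*Y - Y²/3) - 27 = -21 + 2*Y - Y²/3)
1/(6018 + p(-25)) = 1/(6018 + (-21 + 2*(-25) - ⅓*(-25)²)) = 1/(6018 + (-21 - 50 - ⅓*625)) = 1/(6018 + (-21 - 50 - 625/3)) = 1/(6018 - 838/3) = 1/(17216/3) = 3/17216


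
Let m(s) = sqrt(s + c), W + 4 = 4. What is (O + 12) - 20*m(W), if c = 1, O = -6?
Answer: -14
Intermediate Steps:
W = 0 (W = -4 + 4 = 0)
m(s) = sqrt(1 + s) (m(s) = sqrt(s + 1) = sqrt(1 + s))
(O + 12) - 20*m(W) = (-6 + 12) - 20*sqrt(1 + 0) = 6 - 20*sqrt(1) = 6 - 20*1 = 6 - 20 = -14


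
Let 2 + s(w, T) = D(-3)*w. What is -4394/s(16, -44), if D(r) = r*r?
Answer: -2197/71 ≈ -30.944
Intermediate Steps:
D(r) = r**2
s(w, T) = -2 + 9*w (s(w, T) = -2 + (-3)**2*w = -2 + 9*w)
-4394/s(16, -44) = -4394/(-2 + 9*16) = -4394/(-2 + 144) = -4394/142 = -4394*1/142 = -2197/71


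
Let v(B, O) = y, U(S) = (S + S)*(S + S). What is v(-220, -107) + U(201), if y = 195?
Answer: 161799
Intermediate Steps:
U(S) = 4*S**2 (U(S) = (2*S)*(2*S) = 4*S**2)
v(B, O) = 195
v(-220, -107) + U(201) = 195 + 4*201**2 = 195 + 4*40401 = 195 + 161604 = 161799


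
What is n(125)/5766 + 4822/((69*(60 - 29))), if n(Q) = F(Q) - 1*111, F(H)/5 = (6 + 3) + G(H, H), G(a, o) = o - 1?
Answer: 51951/22103 ≈ 2.3504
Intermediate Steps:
G(a, o) = -1 + o
F(H) = 40 + 5*H (F(H) = 5*((6 + 3) + (-1 + H)) = 5*(9 + (-1 + H)) = 5*(8 + H) = 40 + 5*H)
n(Q) = -71 + 5*Q (n(Q) = (40 + 5*Q) - 1*111 = (40 + 5*Q) - 111 = -71 + 5*Q)
n(125)/5766 + 4822/((69*(60 - 29))) = (-71 + 5*125)/5766 + 4822/((69*(60 - 29))) = (-71 + 625)*(1/5766) + 4822/((69*31)) = 554*(1/5766) + 4822/2139 = 277/2883 + 4822*(1/2139) = 277/2883 + 4822/2139 = 51951/22103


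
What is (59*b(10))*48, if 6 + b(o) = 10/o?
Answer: -14160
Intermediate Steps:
b(o) = -6 + 10/o
(59*b(10))*48 = (59*(-6 + 10/10))*48 = (59*(-6 + 10*(⅒)))*48 = (59*(-6 + 1))*48 = (59*(-5))*48 = -295*48 = -14160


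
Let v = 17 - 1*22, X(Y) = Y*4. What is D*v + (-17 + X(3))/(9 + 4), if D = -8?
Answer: 515/13 ≈ 39.615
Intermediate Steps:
X(Y) = 4*Y
v = -5 (v = 17 - 22 = -5)
D*v + (-17 + X(3))/(9 + 4) = -8*(-5) + (-17 + 4*3)/(9 + 4) = 40 + (-17 + 12)/13 = 40 - 5*1/13 = 40 - 5/13 = 515/13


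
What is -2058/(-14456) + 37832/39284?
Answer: 78468233/70986188 ≈ 1.1054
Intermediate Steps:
-2058/(-14456) + 37832/39284 = -2058*(-1/14456) + 37832*(1/39284) = 1029/7228 + 9458/9821 = 78468233/70986188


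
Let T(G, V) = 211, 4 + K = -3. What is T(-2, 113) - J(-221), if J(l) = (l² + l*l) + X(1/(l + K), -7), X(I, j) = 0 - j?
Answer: -97478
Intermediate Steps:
K = -7 (K = -4 - 3 = -7)
X(I, j) = -j
J(l) = 7 + 2*l² (J(l) = (l² + l*l) - 1*(-7) = (l² + l²) + 7 = 2*l² + 7 = 7 + 2*l²)
T(-2, 113) - J(-221) = 211 - (7 + 2*(-221)²) = 211 - (7 + 2*48841) = 211 - (7 + 97682) = 211 - 1*97689 = 211 - 97689 = -97478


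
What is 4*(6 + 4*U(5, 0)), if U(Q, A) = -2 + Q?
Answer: 72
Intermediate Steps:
4*(6 + 4*U(5, 0)) = 4*(6 + 4*(-2 + 5)) = 4*(6 + 4*3) = 4*(6 + 12) = 4*18 = 72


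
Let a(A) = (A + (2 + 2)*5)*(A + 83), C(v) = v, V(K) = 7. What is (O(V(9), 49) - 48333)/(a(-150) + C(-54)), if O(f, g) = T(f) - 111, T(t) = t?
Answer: -48437/8656 ≈ -5.5958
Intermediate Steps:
a(A) = (20 + A)*(83 + A) (a(A) = (A + 4*5)*(83 + A) = (A + 20)*(83 + A) = (20 + A)*(83 + A))
O(f, g) = -111 + f (O(f, g) = f - 111 = -111 + f)
(O(V(9), 49) - 48333)/(a(-150) + C(-54)) = ((-111 + 7) - 48333)/((1660 + (-150)**2 + 103*(-150)) - 54) = (-104 - 48333)/((1660 + 22500 - 15450) - 54) = -48437/(8710 - 54) = -48437/8656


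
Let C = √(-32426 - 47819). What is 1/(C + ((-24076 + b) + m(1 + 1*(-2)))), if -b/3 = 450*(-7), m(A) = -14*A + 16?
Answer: -14596/213123461 - I*√80245/213123461 ≈ -6.8486e-5 - 1.3292e-6*I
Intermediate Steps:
C = I*√80245 (C = √(-80245) = I*√80245 ≈ 283.28*I)
m(A) = 16 - 14*A
b = 9450 (b = -1350*(-7) = -3*(-3150) = 9450)
1/(C + ((-24076 + b) + m(1 + 1*(-2)))) = 1/(I*√80245 + ((-24076 + 9450) + (16 - 14*(1 + 1*(-2))))) = 1/(I*√80245 + (-14626 + (16 - 14*(1 - 2)))) = 1/(I*√80245 + (-14626 + (16 - 14*(-1)))) = 1/(I*√80245 + (-14626 + (16 + 14))) = 1/(I*√80245 + (-14626 + 30)) = 1/(I*√80245 - 14596) = 1/(-14596 + I*√80245)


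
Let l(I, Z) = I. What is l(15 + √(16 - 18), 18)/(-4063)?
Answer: -15/4063 - I*√2/4063 ≈ -0.0036919 - 0.00034807*I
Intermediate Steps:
l(15 + √(16 - 18), 18)/(-4063) = (15 + √(16 - 18))/(-4063) = (15 + √(-2))*(-1/4063) = (15 + I*√2)*(-1/4063) = -15/4063 - I*√2/4063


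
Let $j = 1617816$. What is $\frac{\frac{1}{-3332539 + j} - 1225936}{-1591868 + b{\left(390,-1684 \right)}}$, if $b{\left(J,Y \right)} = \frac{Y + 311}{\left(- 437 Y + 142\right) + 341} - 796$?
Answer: $\frac{1547997459612934039}{2011067322357806831} \approx 0.76974$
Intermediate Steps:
$b{\left(J,Y \right)} = -796 + \frac{311 + Y}{483 - 437 Y}$ ($b{\left(J,Y \right)} = \frac{311 + Y}{\left(142 - 437 Y\right) + 341} - 796 = \frac{311 + Y}{483 - 437 Y} - 796 = -796 + \frac{311 + Y}{483 - 437 Y}$)
$\frac{\frac{1}{-3332539 + j} - 1225936}{-1591868 + b{\left(390,-1684 \right)}} = \frac{\frac{1}{-3332539 + 1617816} - 1225936}{-1591868 + \frac{384157 - -585784452}{23 \left(-21 + 19 \left(-1684\right)\right)}} = \frac{\frac{1}{-1714723} - 1225936}{-1591868 + \frac{384157 + 585784452}{23 \left(-21 - 31996\right)}} = \frac{- \frac{1}{1714723} - 1225936}{-1591868 + \frac{1}{23} \frac{1}{-32017} \cdot 586168609} = - \frac{2102140655729}{1714723 \left(-1591868 + \frac{1}{23} \left(- \frac{1}{32017}\right) 586168609\right)} = - \frac{2102140655729}{1714723 \left(-1591868 - \frac{586168609}{736391}\right)} = - \frac{2102140655729}{1714723 \left(- \frac{1172823436997}{736391}\right)} = \left(- \frac{2102140655729}{1714723}\right) \left(- \frac{736391}{1172823436997}\right) = \frac{1547997459612934039}{2011067322357806831}$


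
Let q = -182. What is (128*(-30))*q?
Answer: 698880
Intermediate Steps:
(128*(-30))*q = (128*(-30))*(-182) = -3840*(-182) = 698880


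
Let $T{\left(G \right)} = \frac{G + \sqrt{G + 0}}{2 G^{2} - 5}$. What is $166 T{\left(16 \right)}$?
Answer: $\frac{3320}{507} \approx 6.5483$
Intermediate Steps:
$T{\left(G \right)} = \frac{G + \sqrt{G}}{-5 + 2 G^{2}}$
$166 T{\left(16 \right)} = 166 \frac{16 + \sqrt{16}}{-5 + 2 \cdot 16^{2}} = 166 \frac{16 + 4}{-5 + 2 \cdot 256} = 166 \frac{1}{-5 + 512} \cdot 20 = 166 \cdot \frac{1}{507} \cdot 20 = 166 \cdot \frac{20}{507} = \frac{3320}{507}$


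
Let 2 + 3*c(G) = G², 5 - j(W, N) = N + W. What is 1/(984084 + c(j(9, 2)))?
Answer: 3/2952286 ≈ 1.0162e-6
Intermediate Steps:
j(W, N) = 5 - N - W (j(W, N) = 5 - (N + W) = 5 + (-N - W) = 5 - N - W)
c(G) = -⅔ + G²/3
1/(984084 + c(j(9, 2))) = 1/(984084 + (-⅔ + (5 - 1*2 - 1*9)²/3)) = 1/(984084 + (-⅔ + (5 - 2 - 9)²/3)) = 1/(984084 + (-⅔ + (⅓)*(-6)²)) = 1/(984084 + (-⅔ + (⅓)*36)) = 1/(984084 + (-⅔ + 12)) = 1/(984084 + 34/3) = 1/(2952286/3) = 3/2952286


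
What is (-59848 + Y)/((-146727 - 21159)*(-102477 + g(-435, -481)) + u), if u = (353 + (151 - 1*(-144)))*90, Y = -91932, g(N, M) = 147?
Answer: -7589/858991635 ≈ -8.8348e-6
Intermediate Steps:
u = 58320 (u = (353 + (151 + 144))*90 = (353 + 295)*90 = 648*90 = 58320)
(-59848 + Y)/((-146727 - 21159)*(-102477 + g(-435, -481)) + u) = (-59848 - 91932)/((-146727 - 21159)*(-102477 + 147) + 58320) = -151780/(-167886*(-102330) + 58320) = -151780/(17179774380 + 58320) = -151780/17179832700 = -151780*1/17179832700 = -7589/858991635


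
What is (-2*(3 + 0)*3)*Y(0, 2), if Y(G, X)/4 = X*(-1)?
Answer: 144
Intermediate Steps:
Y(G, X) = -4*X (Y(G, X) = 4*(X*(-1)) = 4*(-X) = -4*X)
(-2*(3 + 0)*3)*Y(0, 2) = (-2*(3 + 0)*3)*(-4*2) = (-2*3*3)*(-8) = -6*3*(-8) = -18*(-8) = 144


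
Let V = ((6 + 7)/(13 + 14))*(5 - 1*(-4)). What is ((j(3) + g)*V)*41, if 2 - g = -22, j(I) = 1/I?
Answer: 38909/9 ≈ 4323.2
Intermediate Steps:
g = 24 (g = 2 - 1*(-22) = 2 + 22 = 24)
V = 13/3 (V = (13/27)*(5 + 4) = (13*(1/27))*9 = (13/27)*9 = 13/3 ≈ 4.3333)
((j(3) + g)*V)*41 = ((1/3 + 24)*(13/3))*41 = ((73/3)*(13/3))*41 = (949/9)*41 = 38909/9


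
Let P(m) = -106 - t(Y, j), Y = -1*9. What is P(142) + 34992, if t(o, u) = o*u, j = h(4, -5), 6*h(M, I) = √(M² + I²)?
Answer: 34886 + 3*√41/2 ≈ 34896.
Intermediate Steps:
h(M, I) = √(I² + M²)/6 (h(M, I) = √(M² + I²)/6 = √(I² + M²)/6)
j = √41/6 (j = √((-5)² + 4²)/6 = √(25 + 16)/6 = √41/6 ≈ 1.0672)
Y = -9
P(m) = -106 + 3*√41/2 (P(m) = -106 - (-9)*√41/6 = -106 - (-3)*√41/2 = -106 + 3*√41/2)
P(142) + 34992 = (-106 + 3*√41/2) + 34992 = 34886 + 3*√41/2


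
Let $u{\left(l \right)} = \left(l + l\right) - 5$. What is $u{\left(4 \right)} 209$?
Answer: $627$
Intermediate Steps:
$u{\left(l \right)} = -5 + 2 l$ ($u{\left(l \right)} = 2 l - 5 = -5 + 2 l$)
$u{\left(4 \right)} 209 = \left(-5 + 2 \cdot 4\right) 209 = \left(-5 + 8\right) 209 = 3 \cdot 209 = 627$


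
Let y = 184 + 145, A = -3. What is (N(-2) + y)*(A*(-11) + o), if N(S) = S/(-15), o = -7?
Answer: 128362/15 ≈ 8557.5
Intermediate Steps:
y = 329
N(S) = -S/15 (N(S) = S*(-1/15) = -S/15)
(N(-2) + y)*(A*(-11) + o) = (-1/15*(-2) + 329)*(-3*(-11) - 7) = (2/15 + 329)*(33 - 7) = (4937/15)*26 = 128362/15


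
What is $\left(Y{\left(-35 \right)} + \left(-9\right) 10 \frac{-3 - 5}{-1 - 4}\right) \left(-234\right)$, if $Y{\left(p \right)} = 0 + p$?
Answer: $41886$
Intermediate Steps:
$Y{\left(p \right)} = p$
$\left(Y{\left(-35 \right)} + \left(-9\right) 10 \frac{-3 - 5}{-1 - 4}\right) \left(-234\right) = \left(-35 + \left(-9\right) 10 \frac{-3 - 5}{-1 - 4}\right) \left(-234\right) = \left(-35 - 90 \left(- \frac{8}{-5}\right)\right) \left(-234\right) = \left(-35 - 90 \left(\left(-8\right) \left(- \frac{1}{5}\right)\right)\right) \left(-234\right) = \left(-35 - 144\right) \left(-234\right) = \left(-179\right) \left(-234\right) = 41886$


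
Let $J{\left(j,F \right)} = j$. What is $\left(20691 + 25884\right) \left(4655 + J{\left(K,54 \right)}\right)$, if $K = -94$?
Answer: $212428575$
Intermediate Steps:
$\left(20691 + 25884\right) \left(4655 + J{\left(K,54 \right)}\right) = \left(20691 + 25884\right) \left(4655 - 94\right) = 46575 \cdot 4561 = 212428575$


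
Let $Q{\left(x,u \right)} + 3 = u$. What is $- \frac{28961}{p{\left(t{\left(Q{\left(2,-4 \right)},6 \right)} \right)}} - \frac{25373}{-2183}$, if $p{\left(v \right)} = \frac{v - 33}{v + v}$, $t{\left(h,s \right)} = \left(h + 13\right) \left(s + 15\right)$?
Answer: $- \frac{5309849929}{67673} \approx -78463.0$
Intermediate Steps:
$Q{\left(x,u \right)} = -3 + u$
$t{\left(h,s \right)} = \left(13 + h\right) \left(15 + s\right)$
$p{\left(v \right)} = \frac{-33 + v}{2 v}$
$- \frac{28961}{p{\left(t{\left(Q{\left(2,-4 \right)},6 \right)} \right)}} - \frac{25373}{-2183} = - \frac{28961}{\frac{1}{2} \frac{1}{195 + 13 \cdot 6 + 15 \left(-3 - 4\right) + \left(-3 - 4\right) 6} \left(-33 + \left(195 + 13 \cdot 6 + 15 \left(-3 - 4\right) + \left(-3 - 4\right) 6\right)\right)} - \frac{25373}{-2183} = - \frac{28961}{\frac{1}{2} \frac{1}{195 + 78 + 15 \left(-7\right) - 42} \left(-33 + \left(195 + 78 + 15 \left(-7\right) - 42\right)\right)} - - \frac{25373}{2183} = - \frac{28961}{\frac{1}{2} \frac{1}{195 + 78 - 105 - 42} \left(-33 + \left(195 + 78 - 105 - 42\right)\right)} + \frac{25373}{2183} = - \frac{28961}{\frac{1}{2} \cdot \frac{1}{126} \left(-33 + 126\right)} + \frac{25373}{2183} = - \frac{28961}{\frac{1}{2} \cdot \frac{1}{126} \cdot 93} + \frac{25373}{2183} = - \frac{28961}{\frac{31}{84}} + \frac{25373}{2183} = \left(-28961\right) \frac{84}{31} + \frac{25373}{2183} = - \frac{2432724}{31} + \frac{25373}{2183} = - \frac{5309849929}{67673}$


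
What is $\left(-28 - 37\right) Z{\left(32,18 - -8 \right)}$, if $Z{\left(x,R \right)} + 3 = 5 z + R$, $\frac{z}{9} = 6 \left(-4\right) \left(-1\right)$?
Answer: $-71695$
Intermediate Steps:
$z = 216$ ($z = 9 \cdot 6 \left(-4\right) \left(-1\right) = 9 \left(\left(-24\right) \left(-1\right)\right) = 9 \cdot 24 = 216$)
$Z{\left(x,R \right)} = 1077 + R$ ($Z{\left(x,R \right)} = -3 + \left(5 \cdot 216 + R\right) = -3 + \left(1080 + R\right) = 1077 + R$)
$\left(-28 - 37\right) Z{\left(32,18 - -8 \right)} = \left(-28 - 37\right) \left(1077 + \left(18 - -8\right)\right) = - 65 \left(1077 + \left(18 + 8\right)\right) = - 65 \left(1077 + 26\right) = \left(-65\right) 1103 = -71695$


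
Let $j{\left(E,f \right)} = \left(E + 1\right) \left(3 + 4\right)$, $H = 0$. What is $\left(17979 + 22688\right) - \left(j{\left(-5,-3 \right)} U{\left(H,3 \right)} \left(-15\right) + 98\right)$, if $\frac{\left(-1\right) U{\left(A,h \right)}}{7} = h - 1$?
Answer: $46449$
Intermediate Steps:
$j{\left(E,f \right)} = 7 + 7 E$ ($j{\left(E,f \right)} = \left(1 + E\right) 7 = 7 + 7 E$)
$U{\left(A,h \right)} = 7 - 7 h$ ($U{\left(A,h \right)} = - 7 \left(h - 1\right) = - 7 \left(-1 + h\right) = 7 - 7 h$)
$\left(17979 + 22688\right) - \left(j{\left(-5,-3 \right)} U{\left(H,3 \right)} \left(-15\right) + 98\right) = \left(17979 + 22688\right) - \left(\left(7 + 7 \left(-5\right)\right) \left(7 - 21\right) \left(-15\right) + 98\right) = 40667 - \left(\left(7 - 35\right) \left(7 - 21\right) \left(-15\right) + 98\right) = 40667 - \left(\left(-28\right) \left(-14\right) \left(-15\right) + 98\right) = 40667 - \left(392 \left(-15\right) + 98\right) = 40667 - \left(-5880 + 98\right) = 40667 - -5782 = 40667 + 5782 = 46449$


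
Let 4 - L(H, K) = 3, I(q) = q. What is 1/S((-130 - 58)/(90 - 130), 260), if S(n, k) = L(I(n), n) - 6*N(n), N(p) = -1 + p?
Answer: -5/106 ≈ -0.047170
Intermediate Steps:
L(H, K) = 1 (L(H, K) = 4 - 1*3 = 4 - 3 = 1)
S(n, k) = 7 - 6*n (S(n, k) = 1 - 6*(-1 + n) = 1 + (6 - 6*n) = 7 - 6*n)
1/S((-130 - 58)/(90 - 130), 260) = 1/(7 - 6*(-130 - 58)/(90 - 130)) = 1/(7 - (-1128)/(-40)) = 1/(7 - (-1128)*(-1)/40) = 1/(7 - 6*47/10) = 1/(7 - 141/5) = 1/(-106/5) = -5/106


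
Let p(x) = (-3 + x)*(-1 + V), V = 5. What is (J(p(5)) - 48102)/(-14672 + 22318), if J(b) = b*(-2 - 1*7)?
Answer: -24087/3823 ≈ -6.3006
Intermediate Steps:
p(x) = -12 + 4*x (p(x) = (-3 + x)*(-1 + 5) = (-3 + x)*4 = -12 + 4*x)
J(b) = -9*b (J(b) = b*(-2 - 7) = b*(-9) = -9*b)
(J(p(5)) - 48102)/(-14672 + 22318) = (-9*(-12 + 4*5) - 48102)/(-14672 + 22318) = (-9*(-12 + 20) - 48102)/7646 = (-9*8 - 48102)*(1/7646) = (-72 - 48102)*(1/7646) = -48174*1/7646 = -24087/3823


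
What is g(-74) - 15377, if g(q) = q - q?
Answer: -15377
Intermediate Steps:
g(q) = 0
g(-74) - 15377 = 0 - 15377 = -15377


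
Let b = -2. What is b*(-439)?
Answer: 878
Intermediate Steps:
b*(-439) = -2*(-439) = 878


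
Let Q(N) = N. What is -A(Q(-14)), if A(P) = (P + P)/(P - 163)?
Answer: -28/177 ≈ -0.15819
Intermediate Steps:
A(P) = 2*P/(-163 + P) (A(P) = (2*P)/(-163 + P) = 2*P/(-163 + P))
-A(Q(-14)) = -2*(-14)/(-163 - 14) = -2*(-14)/(-177) = -2*(-14)*(-1)/177 = -1*28/177 = -28/177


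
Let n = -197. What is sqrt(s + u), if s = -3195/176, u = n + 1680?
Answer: sqrt(2835943)/44 ≈ 38.273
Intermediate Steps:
u = 1483 (u = -197 + 1680 = 1483)
s = -3195/176 (s = -3195*1/176 = -3195/176 ≈ -18.153)
sqrt(s + u) = sqrt(-3195/176 + 1483) = sqrt(257813/176) = sqrt(2835943)/44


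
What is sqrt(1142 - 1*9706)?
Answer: 2*I*sqrt(2141) ≈ 92.542*I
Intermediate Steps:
sqrt(1142 - 1*9706) = sqrt(1142 - 9706) = sqrt(-8564) = 2*I*sqrt(2141)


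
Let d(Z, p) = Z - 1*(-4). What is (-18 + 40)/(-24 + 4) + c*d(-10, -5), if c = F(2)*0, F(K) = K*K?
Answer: -11/10 ≈ -1.1000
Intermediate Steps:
F(K) = K²
d(Z, p) = 4 + Z (d(Z, p) = Z + 4 = 4 + Z)
c = 0 (c = 2²*0 = 4*0 = 0)
(-18 + 40)/(-24 + 4) + c*d(-10, -5) = (-18 + 40)/(-24 + 4) + 0*(4 - 10) = 22/(-20) + 0*(-6) = 22*(-1/20) + 0 = -11/10 + 0 = -11/10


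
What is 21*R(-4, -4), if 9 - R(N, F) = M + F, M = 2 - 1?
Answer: 252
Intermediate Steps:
M = 1
R(N, F) = 8 - F (R(N, F) = 9 - (1 + F) = 9 + (-1 - F) = 8 - F)
21*R(-4, -4) = 21*(8 - 1*(-4)) = 21*(8 + 4) = 21*12 = 252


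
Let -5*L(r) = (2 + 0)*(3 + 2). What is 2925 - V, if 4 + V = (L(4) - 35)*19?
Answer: 3632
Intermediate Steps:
L(r) = -2 (L(r) = -(2 + 0)*(3 + 2)/5 = -2*5/5 = -⅕*10 = -2)
V = -707 (V = -4 + (-2 - 35)*19 = -4 - 37*19 = -4 - 703 = -707)
2925 - V = 2925 - 1*(-707) = 2925 + 707 = 3632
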